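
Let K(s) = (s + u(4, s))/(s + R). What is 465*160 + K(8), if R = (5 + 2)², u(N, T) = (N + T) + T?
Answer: 4240828/57 ≈ 74401.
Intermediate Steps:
u(N, T) = N + 2*T
R = 49 (R = 7² = 49)
K(s) = (4 + 3*s)/(49 + s) (K(s) = (s + (4 + 2*s))/(s + 49) = (4 + 3*s)/(49 + s))
465*160 + K(8) = 465*160 + (4 + 3*8)/(49 + 8) = 74400 + (4 + 24)/57 = 74400 + (1/57)*28 = 74400 + 28/57 = 4240828/57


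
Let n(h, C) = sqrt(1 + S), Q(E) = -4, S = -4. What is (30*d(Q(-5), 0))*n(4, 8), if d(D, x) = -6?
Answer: -180*I*sqrt(3) ≈ -311.77*I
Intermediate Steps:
n(h, C) = I*sqrt(3) (n(h, C) = sqrt(1 - 4) = sqrt(-3) = I*sqrt(3))
(30*d(Q(-5), 0))*n(4, 8) = (30*(-6))*(I*sqrt(3)) = -180*I*sqrt(3)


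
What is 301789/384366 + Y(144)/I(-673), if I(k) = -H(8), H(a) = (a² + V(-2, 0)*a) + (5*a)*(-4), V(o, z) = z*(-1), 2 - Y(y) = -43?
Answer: 7711369/6149856 ≈ 1.2539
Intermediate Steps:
Y(y) = 45 (Y(y) = 2 - 1*(-43) = 2 + 43 = 45)
V(o, z) = -z
H(a) = a² - 20*a (H(a) = (a² + (-1*0)*a) + (5*a)*(-4) = (a² + 0*a) - 20*a = (a² + 0) - 20*a = a² - 20*a)
I(k) = 96 (I(k) = -8*(-20 + 8) = -8*(-12) = -1*(-96) = 96)
301789/384366 + Y(144)/I(-673) = 301789/384366 + 45/96 = 301789*(1/384366) + 45*(1/96) = 301789/384366 + 15/32 = 7711369/6149856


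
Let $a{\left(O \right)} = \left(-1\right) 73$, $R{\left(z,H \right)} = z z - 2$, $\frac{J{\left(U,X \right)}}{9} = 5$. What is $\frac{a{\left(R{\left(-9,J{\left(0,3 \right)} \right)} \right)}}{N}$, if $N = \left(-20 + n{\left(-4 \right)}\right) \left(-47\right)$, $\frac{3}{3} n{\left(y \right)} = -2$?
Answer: $- \frac{73}{1034} \approx -0.0706$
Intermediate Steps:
$J{\left(U,X \right)} = 45$ ($J{\left(U,X \right)} = 9 \cdot 5 = 45$)
$R{\left(z,H \right)} = -2 + z^{2}$ ($R{\left(z,H \right)} = z^{2} - 2 = -2 + z^{2}$)
$n{\left(y \right)} = -2$
$a{\left(O \right)} = -73$
$N = 1034$ ($N = \left(-20 - 2\right) \left(-47\right) = \left(-22\right) \left(-47\right) = 1034$)
$\frac{a{\left(R{\left(-9,J{\left(0,3 \right)} \right)} \right)}}{N} = - \frac{73}{1034}$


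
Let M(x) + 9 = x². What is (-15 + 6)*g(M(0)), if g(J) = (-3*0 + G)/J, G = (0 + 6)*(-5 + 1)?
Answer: -24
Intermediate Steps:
G = -24 (G = 6*(-4) = -24)
M(x) = -9 + x²
g(J) = -24/J (g(J) = (-3*0 - 24)/J = (0 - 24)/J = -24/J)
(-15 + 6)*g(M(0)) = (-15 + 6)*(-24/(-9 + 0²)) = -(-216)/(-9 + 0) = -(-216)/(-9) = -(-216)*(-1)/9 = -9*8/3 = -24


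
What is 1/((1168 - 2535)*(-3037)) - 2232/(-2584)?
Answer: 1158290864/1340960017 ≈ 0.86378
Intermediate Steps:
1/((1168 - 2535)*(-3037)) - 2232/(-2584) = -1/3037/(-1367) - 2232*(-1/2584) = -1/1367*(-1/3037) + 279/323 = 1/4151579 + 279/323 = 1158290864/1340960017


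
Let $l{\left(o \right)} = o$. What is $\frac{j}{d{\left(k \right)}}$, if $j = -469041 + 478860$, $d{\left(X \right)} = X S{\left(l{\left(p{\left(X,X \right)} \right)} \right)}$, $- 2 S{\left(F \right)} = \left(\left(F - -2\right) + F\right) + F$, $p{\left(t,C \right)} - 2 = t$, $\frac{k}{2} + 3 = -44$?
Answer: $- \frac{9819}{12878} \approx -0.76246$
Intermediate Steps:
$k = -94$ ($k = -6 + 2 \left(-44\right) = -6 - 88 = -94$)
$p{\left(t,C \right)} = 2 + t$
$S{\left(F \right)} = -1 - \frac{3 F}{2}$ ($S{\left(F \right)} = - \frac{\left(\left(F - -2\right) + F\right) + F}{2} = - \frac{\left(\left(F + 2\right) + F\right) + F}{2} = - \frac{\left(\left(2 + F\right) + F\right) + F}{2} = - \frac{\left(2 + 2 F\right) + F}{2} = - \frac{2 + 3 F}{2} = -1 - \frac{3 F}{2}$)
$d{\left(X \right)} = X \left(-4 - \frac{3 X}{2}\right)$ ($d{\left(X \right)} = X \left(-1 - \frac{3 \left(2 + X\right)}{2}\right) = X \left(-1 - \left(3 + \frac{3 X}{2}\right)\right) = X \left(-4 - \frac{3 X}{2}\right)$)
$j = 9819$
$\frac{j}{d{\left(k \right)}} = \frac{9819}{\left(- \frac{1}{2}\right) \left(-94\right) \left(8 + 3 \left(-94\right)\right)} = \frac{9819}{\left(- \frac{1}{2}\right) \left(-94\right) \left(8 - 282\right)} = \frac{9819}{\left(- \frac{1}{2}\right) \left(-94\right) \left(-274\right)} = \frac{9819}{-12878} = 9819 \left(- \frac{1}{12878}\right) = - \frac{9819}{12878}$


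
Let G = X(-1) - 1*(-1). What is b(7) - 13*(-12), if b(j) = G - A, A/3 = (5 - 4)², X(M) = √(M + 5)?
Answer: 156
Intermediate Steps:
X(M) = √(5 + M)
A = 3 (A = 3*(5 - 4)² = 3*1² = 3*1 = 3)
G = 3 (G = √(5 - 1) - 1*(-1) = √4 + 1 = 2 + 1 = 3)
b(j) = 0 (b(j) = 3 - 1*3 = 3 - 3 = 0)
b(7) - 13*(-12) = 0 - 13*(-12) = 0 + 156 = 156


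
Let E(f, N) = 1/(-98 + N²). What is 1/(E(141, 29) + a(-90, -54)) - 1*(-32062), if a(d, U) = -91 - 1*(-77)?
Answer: 333476119/10401 ≈ 32062.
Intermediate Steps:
a(d, U) = -14 (a(d, U) = -91 + 77 = -14)
1/(E(141, 29) + a(-90, -54)) - 1*(-32062) = 1/(1/(-98 + 29²) - 14) - 1*(-32062) = 1/(1/(-98 + 841) - 14) + 32062 = 1/(1/743 - 14) + 32062 = 1/(-10401/743) + 32062 = -743/10401 + 32062 = 333476119/10401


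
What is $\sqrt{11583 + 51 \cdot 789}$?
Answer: $3 \sqrt{5758} \approx 227.64$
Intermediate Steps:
$\sqrt{11583 + 51 \cdot 789} = \sqrt{11583 + 40239} = \sqrt{51822} = 3 \sqrt{5758}$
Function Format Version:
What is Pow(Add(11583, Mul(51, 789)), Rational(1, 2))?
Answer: Mul(3, Pow(5758, Rational(1, 2))) ≈ 227.64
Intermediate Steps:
Pow(Add(11583, Mul(51, 789)), Rational(1, 2)) = Pow(Add(11583, 40239), Rational(1, 2)) = Pow(51822, Rational(1, 2)) = Mul(3, Pow(5758, Rational(1, 2)))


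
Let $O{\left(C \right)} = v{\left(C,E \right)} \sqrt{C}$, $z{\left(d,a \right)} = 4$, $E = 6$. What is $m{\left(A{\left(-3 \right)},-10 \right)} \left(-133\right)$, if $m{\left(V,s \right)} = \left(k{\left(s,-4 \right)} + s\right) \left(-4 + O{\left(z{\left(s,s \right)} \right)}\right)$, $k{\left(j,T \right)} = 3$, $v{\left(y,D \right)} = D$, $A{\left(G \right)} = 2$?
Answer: $7448$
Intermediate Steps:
$O{\left(C \right)} = 6 \sqrt{C}$
$m{\left(V,s \right)} = 24 + 8 s$ ($m{\left(V,s \right)} = \left(3 + s\right) \left(-4 + 6 \sqrt{4}\right) = \left(3 + s\right) \left(-4 + 6 \cdot 2\right) = \left(3 + s\right) \left(-4 + 12\right) = \left(3 + s\right) 8 = 24 + 8 s$)
$m{\left(A{\left(-3 \right)},-10 \right)} \left(-133\right) = \left(24 + 8 \left(-10\right)\right) \left(-133\right) = \left(24 - 80\right) \left(-133\right) = \left(-56\right) \left(-133\right) = 7448$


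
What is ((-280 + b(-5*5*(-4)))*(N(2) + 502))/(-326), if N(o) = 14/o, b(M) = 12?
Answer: 68206/163 ≈ 418.44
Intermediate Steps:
((-280 + b(-5*5*(-4)))*(N(2) + 502))/(-326) = ((-280 + 12)*(14/2 + 502))/(-326) = -268*(14*(1/2) + 502)*(-1/326) = -268*(7 + 502)*(-1/326) = -268*509*(-1/326) = -136412*(-1/326) = 68206/163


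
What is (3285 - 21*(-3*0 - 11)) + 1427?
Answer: 4943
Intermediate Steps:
(3285 - 21*(-3*0 - 11)) + 1427 = (3285 - 21*(0 - 11)) + 1427 = (3285 - 21*(-11)) + 1427 = (3285 + 231) + 1427 = 3516 + 1427 = 4943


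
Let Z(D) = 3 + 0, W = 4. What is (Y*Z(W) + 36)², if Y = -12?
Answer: 0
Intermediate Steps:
Z(D) = 3
(Y*Z(W) + 36)² = (-12*3 + 36)² = (-36 + 36)² = 0² = 0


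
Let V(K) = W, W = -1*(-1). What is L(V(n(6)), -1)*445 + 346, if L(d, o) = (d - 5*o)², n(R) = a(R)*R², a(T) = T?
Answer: 16366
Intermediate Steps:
W = 1
n(R) = R³ (n(R) = R*R² = R³)
V(K) = 1
L(V(n(6)), -1)*445 + 346 = (1 - 5*(-1))²*445 + 346 = (1 + 5)²*445 + 346 = 6²*445 + 346 = 36*445 + 346 = 16020 + 346 = 16366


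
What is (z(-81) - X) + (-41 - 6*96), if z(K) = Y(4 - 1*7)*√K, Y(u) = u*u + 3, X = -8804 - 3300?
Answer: 11487 + 108*I ≈ 11487.0 + 108.0*I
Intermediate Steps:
X = -12104
Y(u) = 3 + u² (Y(u) = u² + 3 = 3 + u²)
z(K) = 12*√K (z(K) = (3 + (4 - 1*7)²)*√K = (3 + (4 - 7)²)*√K = (3 + (-3)²)*√K = (3 + 9)*√K = 12*√K)
(z(-81) - X) + (-41 - 6*96) = (12*√(-81) - 1*(-12104)) + (-41 - 6*96) = (12*(9*I) + 12104) + (-41 - 576) = (108*I + 12104) - 617 = (12104 + 108*I) - 617 = 11487 + 108*I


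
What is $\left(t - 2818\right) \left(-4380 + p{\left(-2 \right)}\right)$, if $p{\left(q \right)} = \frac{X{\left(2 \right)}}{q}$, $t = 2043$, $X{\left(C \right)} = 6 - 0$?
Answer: $3396825$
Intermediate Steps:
$X{\left(C \right)} = 6$ ($X{\left(C \right)} = 6 + 0 = 6$)
$p{\left(q \right)} = \frac{6}{q}$
$\left(t - 2818\right) \left(-4380 + p{\left(-2 \right)}\right) = \left(2043 - 2818\right) \left(-4380 + \frac{6}{-2}\right) = - 775 \left(-4380 + 6 \left(- \frac{1}{2}\right)\right) = - 775 \left(-4380 - 3\right) = \left(-775\right) \left(-4383\right) = 3396825$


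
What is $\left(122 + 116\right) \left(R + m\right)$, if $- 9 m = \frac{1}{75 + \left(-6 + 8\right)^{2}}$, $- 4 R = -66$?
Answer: $\frac{2791859}{711} \approx 3926.7$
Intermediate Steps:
$R = \frac{33}{2}$ ($R = \left(- \frac{1}{4}\right) \left(-66\right) = \frac{33}{2} \approx 16.5$)
$m = - \frac{1}{711}$ ($m = - \frac{1}{9 \left(75 + \left(-6 + 8\right)^{2}\right)} = - \frac{1}{9 \left(75 + 2^{2}\right)} = - \frac{1}{9 \left(75 + 4\right)} = - \frac{1}{9 \cdot 79} = \left(- \frac{1}{9}\right) \frac{1}{79} = - \frac{1}{711} \approx -0.0014065$)
$\left(122 + 116\right) \left(R + m\right) = \left(122 + 116\right) \left(\frac{33}{2} - \frac{1}{711}\right) = 238 \cdot \frac{23461}{1422} = \frac{2791859}{711}$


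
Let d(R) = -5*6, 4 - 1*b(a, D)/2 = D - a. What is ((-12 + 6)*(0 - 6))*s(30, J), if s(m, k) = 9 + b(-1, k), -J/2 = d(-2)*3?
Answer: -12420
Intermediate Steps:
b(a, D) = 8 - 2*D + 2*a (b(a, D) = 8 - 2*(D - a) = 8 + (-2*D + 2*a) = 8 - 2*D + 2*a)
d(R) = -30
J = 180 (J = -(-60)*3 = -2*(-90) = 180)
s(m, k) = 15 - 2*k (s(m, k) = 9 + (8 - 2*k + 2*(-1)) = 9 + (8 - 2*k - 2) = 9 + (6 - 2*k) = 15 - 2*k)
((-12 + 6)*(0 - 6))*s(30, J) = ((-12 + 6)*(0 - 6))*(15 - 2*180) = (-6*(-6))*(15 - 360) = 36*(-345) = -12420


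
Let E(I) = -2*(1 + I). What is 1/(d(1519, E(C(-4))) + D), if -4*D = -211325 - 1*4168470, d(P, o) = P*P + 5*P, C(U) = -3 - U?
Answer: 4/13639619 ≈ 2.9326e-7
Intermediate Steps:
E(I) = -2 - 2*I
d(P, o) = P² + 5*P
D = 4379795/4 (D = -(-211325 - 1*4168470)/4 = -(-211325 - 4168470)/4 = -¼*(-4379795) = 4379795/4 ≈ 1.0949e+6)
1/(d(1519, E(C(-4))) + D) = 1/(1519*(5 + 1519) + 4379795/4) = 1/(1519*1524 + 4379795/4) = 1/(2314956 + 4379795/4) = 1/(13639619/4) = 4/13639619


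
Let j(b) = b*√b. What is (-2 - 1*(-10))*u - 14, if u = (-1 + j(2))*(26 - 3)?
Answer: -198 + 368*√2 ≈ 322.43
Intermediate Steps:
j(b) = b^(3/2)
u = -23 + 46*√2 (u = (-1 + 2^(3/2))*(26 - 3) = (-1 + 2*√2)*23 = -23 + 46*√2 ≈ 42.054)
(-2 - 1*(-10))*u - 14 = (-2 - 1*(-10))*(-23 + 46*√2) - 14 = (-2 + 10)*(-23 + 46*√2) - 14 = 8*(-23 + 46*√2) - 14 = (-184 + 368*√2) - 14 = -198 + 368*√2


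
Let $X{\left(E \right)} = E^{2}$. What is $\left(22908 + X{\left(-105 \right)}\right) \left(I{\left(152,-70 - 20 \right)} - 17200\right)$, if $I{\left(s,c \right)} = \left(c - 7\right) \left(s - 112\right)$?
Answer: $-715307640$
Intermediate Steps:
$I{\left(s,c \right)} = \left(-112 + s\right) \left(-7 + c\right)$ ($I{\left(s,c \right)} = \left(-7 + c\right) \left(-112 + s\right) = \left(-112 + s\right) \left(-7 + c\right)$)
$\left(22908 + X{\left(-105 \right)}\right) \left(I{\left(152,-70 - 20 \right)} - 17200\right) = \left(22908 + \left(-105\right)^{2}\right) \left(\left(784 - 112 \left(-70 - 20\right) - 1064 + \left(-70 - 20\right) 152\right) - 17200\right) = \left(22908 + 11025\right) \left(\left(784 - 112 \left(-70 - 20\right) - 1064 + \left(-70 - 20\right) 152\right) - 17200\right) = 33933 \left(\left(784 - -10080 - 1064 - 13680\right) - 17200\right) = 33933 \left(\left(784 + 10080 - 1064 - 13680\right) - 17200\right) = 33933 \left(-3880 - 17200\right) = 33933 \left(-21080\right) = -715307640$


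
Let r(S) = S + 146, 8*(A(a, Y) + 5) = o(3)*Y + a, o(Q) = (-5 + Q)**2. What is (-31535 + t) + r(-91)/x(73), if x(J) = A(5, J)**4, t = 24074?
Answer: -32548391436581/4362470401 ≈ -7461.0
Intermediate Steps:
A(a, Y) = -5 + Y/2 + a/8 (A(a, Y) = -5 + ((-5 + 3)**2*Y + a)/8 = -5 + ((-2)**2*Y + a)/8 = -5 + (4*Y + a)/8 = -5 + (a + 4*Y)/8 = -5 + (Y/2 + a/8) = -5 + Y/2 + a/8)
x(J) = (-35/8 + J/2)**4 (x(J) = (-5 + J/2 + (1/8)*5)**4 = (-5 + J/2 + 5/8)**4 = (-35/8 + J/2)**4)
r(S) = 146 + S
(-31535 + t) + r(-91)/x(73) = (-31535 + 24074) + (146 - 91)/(((-35 + 4*73)**4/4096)) = -7461 + 55/(((-35 + 292)**4/4096)) = -7461 + 55/(((1/4096)*257**4)) = -7461 + 55/(((1/4096)*4362470401)) = -7461 + 55/(4362470401/4096) = -7461 + 55*(4096/4362470401) = -7461 + 225280/4362470401 = -32548391436581/4362470401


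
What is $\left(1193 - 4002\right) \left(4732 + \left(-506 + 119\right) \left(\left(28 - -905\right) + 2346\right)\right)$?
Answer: $3551252969$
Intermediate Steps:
$\left(1193 - 4002\right) \left(4732 + \left(-506 + 119\right) \left(\left(28 - -905\right) + 2346\right)\right) = - 2809 \left(4732 - 387 \left(\left(28 + 905\right) + 2346\right)\right) = - 2809 \left(4732 - 387 \left(933 + 2346\right)\right) = - 2809 \left(4732 - 1268973\right) = \left(-2809\right) \left(-1264241\right) = 3551252969$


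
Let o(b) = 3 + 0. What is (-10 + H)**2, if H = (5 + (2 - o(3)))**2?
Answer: 36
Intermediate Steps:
o(b) = 3
H = 16 (H = (5 + (2 - 1*3))**2 = (5 + (2 - 3))**2 = (5 - 1)**2 = 4**2 = 16)
(-10 + H)**2 = (-10 + 16)**2 = 6**2 = 36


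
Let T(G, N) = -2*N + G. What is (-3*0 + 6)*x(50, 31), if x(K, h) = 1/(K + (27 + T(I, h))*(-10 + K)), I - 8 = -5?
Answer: -1/205 ≈ -0.0048781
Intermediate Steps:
I = 3 (I = 8 - 5 = 3)
T(G, N) = G - 2*N
x(K, h) = 1/(K + (-10 + K)*(30 - 2*h)) (x(K, h) = 1/(K + (27 + (3 - 2*h))*(-10 + K)) = 1/(K + (30 - 2*h)*(-10 + K)) = 1/(K + (-10 + K)*(30 - 2*h)))
(-3*0 + 6)*x(50, 31) = (-3*0 + 6)*(-1/(300 - 31*50 - 20*31 + 2*50*31)) = (0 + 6)*(-1/(300 - 1550 - 620 + 3100)) = 6*(-1/1230) = -1/205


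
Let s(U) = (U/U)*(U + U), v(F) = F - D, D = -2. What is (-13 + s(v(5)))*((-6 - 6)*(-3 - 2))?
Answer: 60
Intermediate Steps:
v(F) = 2 + F (v(F) = F - 1*(-2) = F + 2 = 2 + F)
s(U) = 2*U (s(U) = 1*(2*U) = 2*U)
(-13 + s(v(5)))*((-6 - 6)*(-3 - 2)) = (-13 + 2*(2 + 5))*((-6 - 6)*(-3 - 2)) = (-13 + 2*7)*(-12*(-5)) = (-13 + 14)*60 = 1*60 = 60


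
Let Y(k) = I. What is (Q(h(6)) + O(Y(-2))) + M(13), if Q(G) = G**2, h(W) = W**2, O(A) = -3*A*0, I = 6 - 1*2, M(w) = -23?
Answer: 1273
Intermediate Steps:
I = 4 (I = 6 - 2 = 4)
Y(k) = 4
O(A) = 0
(Q(h(6)) + O(Y(-2))) + M(13) = ((6**2)**2 + 0) - 23 = (36**2 + 0) - 23 = (1296 + 0) - 23 = 1296 - 23 = 1273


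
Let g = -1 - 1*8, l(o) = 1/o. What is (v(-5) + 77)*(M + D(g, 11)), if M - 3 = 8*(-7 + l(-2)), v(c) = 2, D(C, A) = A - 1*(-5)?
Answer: -3239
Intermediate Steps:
g = -9 (g = -1 - 8 = -9)
D(C, A) = 5 + A (D(C, A) = A + 5 = 5 + A)
M = -57 (M = 3 + 8*(-7 + 1/(-2)) = 3 + 8*(-7 - ½) = 3 + 8*(-15/2) = 3 - 60 = -57)
(v(-5) + 77)*(M + D(g, 11)) = (2 + 77)*(-57 + (5 + 11)) = 79*(-57 + 16) = 79*(-41) = -3239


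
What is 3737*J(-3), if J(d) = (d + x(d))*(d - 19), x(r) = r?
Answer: 493284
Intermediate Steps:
J(d) = 2*d*(-19 + d) (J(d) = (d + d)*(d - 19) = (2*d)*(-19 + d) = 2*d*(-19 + d))
3737*J(-3) = 3737*(2*(-3)*(-19 - 3)) = 3737*(2*(-3)*(-22)) = 3737*132 = 493284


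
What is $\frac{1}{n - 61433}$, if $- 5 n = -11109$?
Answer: $- \frac{5}{296056} \approx -1.6889 \cdot 10^{-5}$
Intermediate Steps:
$n = \frac{11109}{5}$ ($n = \left(- \frac{1}{5}\right) \left(-11109\right) = \frac{11109}{5} \approx 2221.8$)
$\frac{1}{n - 61433} = \frac{1}{\frac{11109}{5} - 61433} = \frac{1}{- \frac{296056}{5}} = - \frac{5}{296056}$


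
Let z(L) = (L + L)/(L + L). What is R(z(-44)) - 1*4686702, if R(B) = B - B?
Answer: -4686702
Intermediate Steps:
z(L) = 1 (z(L) = (2*L)/((2*L)) = (2*L)*(1/(2*L)) = 1)
R(B) = 0
R(z(-44)) - 1*4686702 = 0 - 1*4686702 = 0 - 4686702 = -4686702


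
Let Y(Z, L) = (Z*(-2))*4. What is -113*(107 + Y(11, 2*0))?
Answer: -2147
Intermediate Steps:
Y(Z, L) = -8*Z (Y(Z, L) = -2*Z*4 = -8*Z)
-113*(107 + Y(11, 2*0)) = -113*(107 - 8*11) = -113*(107 - 88) = -113*19 = -2147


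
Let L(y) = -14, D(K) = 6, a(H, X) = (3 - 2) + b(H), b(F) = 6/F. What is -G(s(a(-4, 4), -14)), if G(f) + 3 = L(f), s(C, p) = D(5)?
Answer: 17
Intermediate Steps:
a(H, X) = 1 + 6/H (a(H, X) = (3 - 2) + 6/H = 1 + 6/H)
s(C, p) = 6
G(f) = -17 (G(f) = -3 - 14 = -17)
-G(s(a(-4, 4), -14)) = -1*(-17) = 17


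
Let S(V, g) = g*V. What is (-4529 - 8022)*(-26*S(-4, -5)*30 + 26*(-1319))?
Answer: 626219594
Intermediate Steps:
S(V, g) = V*g
(-4529 - 8022)*(-26*S(-4, -5)*30 + 26*(-1319)) = (-4529 - 8022)*(-(-104)*(-5)*30 + 26*(-1319)) = -12551*(-26*20*30 - 34294) = -12551*(-520*30 - 34294) = -12551*(-15600 - 34294) = -12551*(-49894) = 626219594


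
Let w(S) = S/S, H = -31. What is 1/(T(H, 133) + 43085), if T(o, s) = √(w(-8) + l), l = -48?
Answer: 43085/1856317272 - I*√47/1856317272 ≈ 2.321e-5 - 3.6931e-9*I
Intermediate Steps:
w(S) = 1
T(o, s) = I*√47 (T(o, s) = √(1 - 48) = √(-47) = I*√47)
1/(T(H, 133) + 43085) = 1/(I*√47 + 43085) = 1/(43085 + I*√47)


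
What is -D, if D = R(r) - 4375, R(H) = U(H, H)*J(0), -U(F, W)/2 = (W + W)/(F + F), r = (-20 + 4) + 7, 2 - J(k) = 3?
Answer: 4373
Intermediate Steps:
J(k) = -1 (J(k) = 2 - 1*3 = 2 - 3 = -1)
r = -9 (r = -16 + 7 = -9)
U(F, W) = -2*W/F (U(F, W) = -2*(W + W)/(F + F) = -2*2*W/(2*F) = -2*2*W*1/(2*F) = -2*W/F)
R(H) = 2 (R(H) = -2*H/H*(-1) = -2*(-1) = 2)
D = -4373 (D = 2 - 4375 = -4373)
-D = -1*(-4373) = 4373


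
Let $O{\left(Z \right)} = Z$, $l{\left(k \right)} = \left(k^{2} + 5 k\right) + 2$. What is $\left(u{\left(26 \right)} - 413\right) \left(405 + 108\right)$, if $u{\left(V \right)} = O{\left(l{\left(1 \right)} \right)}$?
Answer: $-207765$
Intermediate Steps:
$l{\left(k \right)} = 2 + k^{2} + 5 k$
$u{\left(V \right)} = 8$ ($u{\left(V \right)} = 2 + 1^{2} + 5 \cdot 1 = 2 + 1 + 5 = 8$)
$\left(u{\left(26 \right)} - 413\right) \left(405 + 108\right) = \left(8 - 413\right) \left(405 + 108\right) = \left(-405\right) 513 = -207765$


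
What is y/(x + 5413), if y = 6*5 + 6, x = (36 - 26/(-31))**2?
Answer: 34596/6506057 ≈ 0.0053175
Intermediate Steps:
x = 1304164/961 (x = (36 - 26*(-1/31))**2 = (36 + 26/31)**2 = (1142/31)**2 = 1304164/961 ≈ 1357.1)
y = 36 (y = 30 + 6 = 36)
y/(x + 5413) = 36/(1304164/961 + 5413) = 36/(6506057/961) = 36*(961/6506057) = 34596/6506057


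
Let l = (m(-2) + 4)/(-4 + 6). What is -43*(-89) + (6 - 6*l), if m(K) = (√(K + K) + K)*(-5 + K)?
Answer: 3779 + 42*I ≈ 3779.0 + 42.0*I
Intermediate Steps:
m(K) = (-5 + K)*(K + √2*√K) (m(K) = (√(2*K) + K)*(-5 + K) = (√2*√K + K)*(-5 + K) = (K + √2*√K)*(-5 + K) = (-5 + K)*(K + √2*√K))
l = 9 - 7*I (l = (((-2)² - 5*(-2) + √2*(-2)^(3/2) - 5*√2*√(-2)) + 4)/(-4 + 6) = ((4 + 10 + √2*(-2*I*√2) - 5*√2*I*√2) + 4)/2 = ((4 + 10 - 4*I - 10*I) + 4)*(½) = ((14 - 14*I) + 4)*(½) = (18 - 14*I)*(½) = 9 - 7*I ≈ 9.0 - 7.0*I)
-43*(-89) + (6 - 6*l) = -43*(-89) + (6 - 6*(9 - 7*I)) = 3827 + (6 + (-54 + 42*I)) = 3827 + (-48 + 42*I) = 3779 + 42*I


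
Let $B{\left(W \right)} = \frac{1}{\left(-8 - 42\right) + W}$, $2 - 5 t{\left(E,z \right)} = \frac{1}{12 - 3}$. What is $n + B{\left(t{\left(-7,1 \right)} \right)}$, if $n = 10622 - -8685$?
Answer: $\frac{43112486}{2233} \approx 19307.0$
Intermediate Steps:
$t{\left(E,z \right)} = \frac{17}{45}$ ($t{\left(E,z \right)} = \frac{2}{5} - \frac{1}{5 \left(12 - 3\right)} = \frac{2}{5} - \frac{1}{5 \cdot 9} = \frac{2}{5} - \frac{1}{45} = \frac{17}{45}$)
$B{\left(W \right)} = \frac{1}{-50 + W}$
$n = 19307$ ($n = 10622 + 8685 = 19307$)
$n + B{\left(t{\left(-7,1 \right)} \right)} = 19307 + \frac{1}{-50 + \frac{17}{45}} = 19307 + \frac{1}{- \frac{2233}{45}} = 19307 - \frac{45}{2233} = \frac{43112486}{2233}$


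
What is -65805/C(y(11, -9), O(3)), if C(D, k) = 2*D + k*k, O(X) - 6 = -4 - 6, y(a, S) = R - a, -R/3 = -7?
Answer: -21935/12 ≈ -1827.9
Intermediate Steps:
R = 21 (R = -3*(-7) = 21)
y(a, S) = 21 - a
O(X) = -4 (O(X) = 6 + (-4 - 6) = 6 - 10 = -4)
C(D, k) = k**2 + 2*D (C(D, k) = 2*D + k**2 = k**2 + 2*D)
-65805/C(y(11, -9), O(3)) = -65805/((-4)**2 + 2*(21 - 1*11)) = -65805/(16 + 2*(21 - 11)) = -65805/(16 + 2*10) = -65805/(16 + 20) = -65805/36 = -65805*1/36 = -21935/12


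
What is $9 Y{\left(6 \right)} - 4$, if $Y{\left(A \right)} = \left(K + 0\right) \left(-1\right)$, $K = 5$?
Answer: $-49$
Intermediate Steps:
$Y{\left(A \right)} = -5$ ($Y{\left(A \right)} = \left(5 + 0\right) \left(-1\right) = 5 \left(-1\right) = -5$)
$9 Y{\left(6 \right)} - 4 = 9 \left(-5\right) - 4 = -45 - 4 = -49$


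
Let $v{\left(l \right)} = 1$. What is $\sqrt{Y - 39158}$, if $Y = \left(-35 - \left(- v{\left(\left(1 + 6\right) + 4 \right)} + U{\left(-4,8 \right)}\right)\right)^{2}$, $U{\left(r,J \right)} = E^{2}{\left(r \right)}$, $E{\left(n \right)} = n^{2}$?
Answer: $\sqrt{44942} \approx 212.0$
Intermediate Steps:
$U{\left(r,J \right)} = r^{4}$ ($U{\left(r,J \right)} = \left(r^{2}\right)^{2} = r^{4}$)
$Y = 84100$ ($Y = \left(-35 + \left(1 - \left(-4\right)^{4}\right)\right)^{2} = \left(-35 + \left(1 - 256\right)\right)^{2} = \left(-35 - 255\right)^{2} = \left(-290\right)^{2} = 84100$)
$\sqrt{Y - 39158} = \sqrt{84100 - 39158} = \sqrt{44942}$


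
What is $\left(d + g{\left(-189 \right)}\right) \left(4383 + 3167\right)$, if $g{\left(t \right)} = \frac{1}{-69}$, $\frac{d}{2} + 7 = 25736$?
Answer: $\frac{26807037550}{69} \approx 3.8851 \cdot 10^{8}$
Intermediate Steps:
$d = 51458$ ($d = -14 + 2 \cdot 25736 = -14 + 51472 = 51458$)
$g{\left(t \right)} = - \frac{1}{69}$
$\left(d + g{\left(-189 \right)}\right) \left(4383 + 3167\right) = \left(51458 - \frac{1}{69}\right) \left(4383 + 3167\right) = \frac{3550601}{69} \cdot 7550 = \frac{26807037550}{69}$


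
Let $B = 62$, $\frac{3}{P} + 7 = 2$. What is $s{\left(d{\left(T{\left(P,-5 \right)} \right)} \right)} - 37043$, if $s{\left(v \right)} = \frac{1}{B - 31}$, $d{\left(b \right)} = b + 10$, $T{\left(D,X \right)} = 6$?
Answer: $- \frac{1148332}{31} \approx -37043.0$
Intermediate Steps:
$P = - \frac{3}{5}$ ($P = \frac{3}{-7 + 2} = \frac{3}{-5} = 3 \left(- \frac{1}{5}\right) = - \frac{3}{5} \approx -0.6$)
$d{\left(b \right)} = 10 + b$
$s{\left(v \right)} = \frac{1}{31}$ ($s{\left(v \right)} = \frac{1}{62 - 31} = \frac{1}{31}$)
$s{\left(d{\left(T{\left(P,-5 \right)} \right)} \right)} - 37043 = \frac{1}{31} - 37043 = - \frac{1148332}{31}$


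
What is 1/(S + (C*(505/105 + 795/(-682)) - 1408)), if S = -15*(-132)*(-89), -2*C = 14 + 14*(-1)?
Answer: -1/177628 ≈ -5.6297e-6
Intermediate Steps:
C = 0 (C = -(14 + 14*(-1))/2 = -(14 - 14)/2 = -½*0 = 0)
S = -176220 (S = 1980*(-89) = -176220)
1/(S + (C*(505/105 + 795/(-682)) - 1408)) = 1/(-176220 + (0*(505/105 + 795/(-682)) - 1408)) = 1/(-176220 + (0*(505*(1/105) + 795*(-1/682)) - 1408)) = 1/(-176220 + (0*(101/21 - 795/682) - 1408)) = 1/(-176220 + (0*(52187/14322) - 1408)) = 1/(-176220 + (0 - 1408)) = 1/(-176220 - 1408) = 1/(-177628) = -1/177628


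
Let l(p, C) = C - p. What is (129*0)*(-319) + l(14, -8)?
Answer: -22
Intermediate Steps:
(129*0)*(-319) + l(14, -8) = (129*0)*(-319) + (-8 - 1*14) = 0*(-319) + (-8 - 14) = 0 - 22 = -22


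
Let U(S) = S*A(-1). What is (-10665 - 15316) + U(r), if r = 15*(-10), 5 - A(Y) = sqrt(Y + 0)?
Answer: -26731 + 150*I ≈ -26731.0 + 150.0*I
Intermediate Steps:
A(Y) = 5 - sqrt(Y) (A(Y) = 5 - sqrt(Y + 0) = 5 - sqrt(Y))
r = -150
U(S) = S*(5 - I) (U(S) = S*(5 - sqrt(-1)) = S*(5 - I))
(-10665 - 15316) + U(r) = (-10665 - 15316) - 150*(5 - I) = -25981 + (-750 + 150*I) = -26731 + 150*I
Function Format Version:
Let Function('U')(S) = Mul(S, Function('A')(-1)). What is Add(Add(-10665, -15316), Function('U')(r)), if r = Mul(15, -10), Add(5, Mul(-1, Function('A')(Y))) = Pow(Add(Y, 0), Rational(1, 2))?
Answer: Add(-26731, Mul(150, I)) ≈ Add(-26731., Mul(150.00, I))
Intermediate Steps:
Function('A')(Y) = Add(5, Mul(-1, Pow(Y, Rational(1, 2)))) (Function('A')(Y) = Add(5, Mul(-1, Pow(Add(Y, 0), Rational(1, 2)))) = Add(5, Mul(-1, Pow(Y, Rational(1, 2)))))
r = -150
Function('U')(S) = Mul(S, Add(5, Mul(-1, I))) (Function('U')(S) = Mul(S, Add(5, Mul(-1, Pow(-1, Rational(1, 2))))) = Mul(S, Add(5, Mul(-1, I))))
Add(Add(-10665, -15316), Function('U')(r)) = Add(Add(-10665, -15316), Mul(-150, Add(5, Mul(-1, I)))) = Add(-25981, Add(-750, Mul(150, I))) = Add(-26731, Mul(150, I))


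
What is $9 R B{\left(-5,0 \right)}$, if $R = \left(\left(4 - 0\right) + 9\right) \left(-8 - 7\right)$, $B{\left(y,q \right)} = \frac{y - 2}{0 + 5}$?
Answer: $2457$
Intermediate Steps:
$B{\left(y,q \right)} = - \frac{2}{5} + \frac{y}{5}$ ($B{\left(y,q \right)} = \frac{-2 + y}{5} = \left(-2 + y\right) \frac{1}{5} = - \frac{2}{5} + \frac{y}{5}$)
$R = -195$ ($R = \left(\left(4 + 0\right) + 9\right) \left(-15\right) = \left(4 + 9\right) \left(-15\right) = 13 \left(-15\right) = -195$)
$9 R B{\left(-5,0 \right)} = 9 \left(-195\right) \left(- \frac{2}{5} + \frac{1}{5} \left(-5\right)\right) = - 1755 \left(- \frac{2}{5} - 1\right) = \left(-1755\right) \left(- \frac{7}{5}\right) = 2457$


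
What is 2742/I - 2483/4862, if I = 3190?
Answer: 18919/54230 ≈ 0.34887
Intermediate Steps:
2742/I - 2483/4862 = 2742/3190 - 2483/4862 = 2742*(1/3190) - 2483*1/4862 = 1371/1595 - 191/374 = 18919/54230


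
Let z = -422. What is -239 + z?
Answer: -661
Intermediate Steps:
-239 + z = -239 - 422 = -661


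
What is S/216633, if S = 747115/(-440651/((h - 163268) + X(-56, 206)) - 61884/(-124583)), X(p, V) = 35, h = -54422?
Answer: 20258854663134475/14810545181303049 ≈ 1.3679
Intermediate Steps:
S = 20258854663134475/68366985553 (S = 747115/(-440651/((-54422 - 163268) + 35) - 61884/(-124583)) = 747115/(-440651/(-217690 + 35) - 61884*(-1/124583)) = 747115/(-440651/(-217655) + 61884/124583) = 747115/(-440651*(-1/217655) + 61884/124583) = 747115/(440651/217655 + 61884/124583) = 747115/(68366985553/27116112865) = 747115*(27116112865/68366985553) = 20258854663134475/68366985553 ≈ 2.9633e+5)
S/216633 = (20258854663134475/68366985553)/216633 = (20258854663134475/68366985553)*(1/216633) = 20258854663134475/14810545181303049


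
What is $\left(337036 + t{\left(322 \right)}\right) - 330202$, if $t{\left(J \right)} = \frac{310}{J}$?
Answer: $\frac{1100429}{161} \approx 6835.0$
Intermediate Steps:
$\left(337036 + t{\left(322 \right)}\right) - 330202 = \left(337036 + \frac{310}{322}\right) - 330202 = \left(337036 + 310 \cdot \frac{1}{322}\right) - 330202 = \left(337036 + \frac{155}{161}\right) - 330202 = \frac{54262951}{161} - 330202 = \frac{1100429}{161}$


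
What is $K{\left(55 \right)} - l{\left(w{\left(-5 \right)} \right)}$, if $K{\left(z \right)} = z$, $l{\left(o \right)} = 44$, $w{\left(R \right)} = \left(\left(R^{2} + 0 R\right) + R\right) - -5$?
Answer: $11$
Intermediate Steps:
$w{\left(R \right)} = 5 + R + R^{2}$ ($w{\left(R \right)} = \left(\left(R^{2} + 0\right) + R\right) + 5 = \left(R^{2} + R\right) + 5 = \left(R + R^{2}\right) + 5 = 5 + R + R^{2}$)
$K{\left(55 \right)} - l{\left(w{\left(-5 \right)} \right)} = 55 - 44 = 11$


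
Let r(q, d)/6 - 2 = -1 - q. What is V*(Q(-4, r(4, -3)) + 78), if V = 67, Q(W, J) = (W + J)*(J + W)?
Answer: 37654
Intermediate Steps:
r(q, d) = 6 - 6*q (r(q, d) = 12 + 6*(-1 - q) = 12 + (-6 - 6*q) = 6 - 6*q)
Q(W, J) = (J + W)² (Q(W, J) = (J + W)*(J + W) = (J + W)²)
V*(Q(-4, r(4, -3)) + 78) = 67*(((6 - 6*4) - 4)² + 78) = 67*(((6 - 24) - 4)² + 78) = 67*((-18 - 4)² + 78) = 67*((-22)² + 78) = 67*(484 + 78) = 67*562 = 37654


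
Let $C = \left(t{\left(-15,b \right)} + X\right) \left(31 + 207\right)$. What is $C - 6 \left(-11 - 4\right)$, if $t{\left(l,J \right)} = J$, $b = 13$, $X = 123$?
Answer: $32458$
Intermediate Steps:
$C = 32368$ ($C = \left(13 + 123\right) \left(31 + 207\right) = 136 \cdot 238 = 32368$)
$C - 6 \left(-11 - 4\right) = 32368 - 6 \left(-11 - 4\right) = 32368 - 6 \left(-15\right) = 32368 - -90 = 32368 + 90 = 32458$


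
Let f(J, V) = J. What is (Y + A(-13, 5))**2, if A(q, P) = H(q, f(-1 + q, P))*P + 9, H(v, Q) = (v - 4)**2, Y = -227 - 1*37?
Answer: 1416100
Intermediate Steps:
Y = -264 (Y = -227 - 37 = -264)
H(v, Q) = (-4 + v)**2
A(q, P) = 9 + P*(-4 + q)**2 (A(q, P) = (-4 + q)**2*P + 9 = P*(-4 + q)**2 + 9 = 9 + P*(-4 + q)**2)
(Y + A(-13, 5))**2 = (-264 + (9 + 5*(-4 - 13)**2))**2 = (-264 + (9 + 5*(-17)**2))**2 = (-264 + (9 + 5*289))**2 = (-264 + (9 + 1445))**2 = (-264 + 1454)**2 = 1190**2 = 1416100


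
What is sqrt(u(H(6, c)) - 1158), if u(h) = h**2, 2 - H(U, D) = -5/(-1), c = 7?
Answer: I*sqrt(1149) ≈ 33.897*I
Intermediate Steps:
H(U, D) = -3 (H(U, D) = 2 - (-5)/(-1) = 2 - (-5)*(-1) = 2 - 1*5 = 2 - 5 = -3)
sqrt(u(H(6, c)) - 1158) = sqrt((-3)**2 - 1158) = sqrt(9 - 1158) = sqrt(-1149) = I*sqrt(1149)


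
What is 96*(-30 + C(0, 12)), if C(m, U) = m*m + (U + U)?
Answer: -576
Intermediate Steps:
C(m, U) = m² + 2*U
96*(-30 + C(0, 12)) = 96*(-30 + (0² + 2*12)) = 96*(-30 + (0 + 24)) = 96*(-30 + 24) = 96*(-6) = -576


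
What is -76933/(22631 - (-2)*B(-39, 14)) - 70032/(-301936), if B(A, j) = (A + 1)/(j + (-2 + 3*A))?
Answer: -142038076728/44843742301 ≈ -3.1674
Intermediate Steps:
B(A, j) = (1 + A)/(-2 + j + 3*A)
-76933/(22631 - (-2)*B(-39, 14)) - 70032/(-301936) = -76933/(22631 - (-2)*(1 - 39)/(-2 + 14 + 3*(-39))) - 70032/(-301936) = -76933/(22631 - (-2)*-38/(-2 + 14 - 117)) - 70032*(-1/301936) = -76933/(22631 - (-2)*-38/(-105)) + 4377/18871 = -76933/(22631 - (-2)*(-1/105*(-38))) + 4377/18871 = -76933/(22631 - (-2)*38/105) + 4377/18871 = -76933/(22631 - 1*(-76/105)) + 4377/18871 = -76933/(22631 + 76/105) + 4377/18871 = -76933/2376331/105 + 4377/18871 = -76933*105/2376331 + 4377/18871 = -8077965/2376331 + 4377/18871 = -142038076728/44843742301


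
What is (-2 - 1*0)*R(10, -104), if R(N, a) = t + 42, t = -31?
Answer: -22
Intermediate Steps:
R(N, a) = 11 (R(N, a) = -31 + 42 = 11)
(-2 - 1*0)*R(10, -104) = (-2 - 1*0)*11 = (-2 + 0)*11 = -2*11 = -22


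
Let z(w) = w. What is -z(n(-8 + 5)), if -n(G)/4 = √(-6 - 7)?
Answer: 4*I*√13 ≈ 14.422*I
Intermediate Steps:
n(G) = -4*I*√13 (n(G) = -4*√(-6 - 7) = -4*I*√13)
-z(n(-8 + 5)) = -(-4)*I*√13 = 4*I*√13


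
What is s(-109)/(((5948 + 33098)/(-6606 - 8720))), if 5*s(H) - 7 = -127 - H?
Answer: 84293/97615 ≈ 0.86353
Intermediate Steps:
s(H) = -24 - H/5 (s(H) = 7/5 + (-127 - H)/5 = 7/5 + (-127/5 - H/5) = -24 - H/5)
s(-109)/(((5948 + 33098)/(-6606 - 8720))) = (-24 - 1/5*(-109))/(((5948 + 33098)/(-6606 - 8720))) = (-24 + 109/5)/((39046/(-15326))) = -11/(5*(39046*(-1/15326))) = -11/(5*(-19523/7663)) = -11/5*(-7663/19523) = 84293/97615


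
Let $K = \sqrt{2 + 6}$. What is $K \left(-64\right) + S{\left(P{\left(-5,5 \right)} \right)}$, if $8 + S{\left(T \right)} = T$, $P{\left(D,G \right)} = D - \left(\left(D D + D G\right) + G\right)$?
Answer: $-18 - 128 \sqrt{2} \approx -199.02$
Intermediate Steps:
$K = 2 \sqrt{2}$ ($K = \sqrt{8} = 2 \sqrt{2} \approx 2.8284$)
$P{\left(D,G \right)} = D - G - D^{2} - D G$ ($P{\left(D,G \right)} = D - \left(\left(D^{2} + D G\right) + G\right) = D - \left(G + D^{2} + D G\right) = D - G - D^{2} - D G$)
$S{\left(T \right)} = -8 + T$
$K \left(-64\right) + S{\left(P{\left(-5,5 \right)} \right)} = 2 \sqrt{2} \left(-64\right) - 18 = - 128 \sqrt{2} - 18 = -18 - 128 \sqrt{2}$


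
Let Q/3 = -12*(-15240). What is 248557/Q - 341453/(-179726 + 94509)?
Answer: 1641858707/368137440 ≈ 4.4599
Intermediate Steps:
Q = 548640 (Q = 3*(-12*(-15240)) = 3*182880 = 548640)
248557/Q - 341453/(-179726 + 94509) = 248557/548640 - 341453/(-179726 + 94509) = 248557*(1/548640) - 341453/(-85217) = 248557/548640 - 341453*(-1/85217) = 248557/548640 + 341453/85217 = 1641858707/368137440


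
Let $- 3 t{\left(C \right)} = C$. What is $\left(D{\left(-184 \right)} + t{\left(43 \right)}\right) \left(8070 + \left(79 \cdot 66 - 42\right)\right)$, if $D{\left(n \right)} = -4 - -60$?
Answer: $551750$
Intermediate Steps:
$D{\left(n \right)} = 56$ ($D{\left(n \right)} = -4 + 60 = 56$)
$t{\left(C \right)} = - \frac{C}{3}$
$\left(D{\left(-184 \right)} + t{\left(43 \right)}\right) \left(8070 + \left(79 \cdot 66 - 42\right)\right) = \left(56 - \frac{43}{3}\right) \left(8070 + \left(79 \cdot 66 - 42\right)\right) = \left(56 - \frac{43}{3}\right) \left(8070 + \left(5214 - 42\right)\right) = \frac{125 \left(8070 + 5172\right)}{3} = \frac{125}{3} \cdot 13242 = 551750$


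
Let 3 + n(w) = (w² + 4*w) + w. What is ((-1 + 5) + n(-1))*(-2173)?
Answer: 6519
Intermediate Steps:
n(w) = -3 + w² + 5*w (n(w) = -3 + ((w² + 4*w) + w) = -3 + (w² + 5*w) = -3 + w² + 5*w)
((-1 + 5) + n(-1))*(-2173) = ((-1 + 5) + (-3 + (-1)² + 5*(-1)))*(-2173) = (4 + (-3 + 1 - 5))*(-2173) = (4 - 7)*(-2173) = -3*(-2173) = 6519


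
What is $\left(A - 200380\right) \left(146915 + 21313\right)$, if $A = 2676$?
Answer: $-33259348512$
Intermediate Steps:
$\left(A - 200380\right) \left(146915 + 21313\right) = \left(2676 - 200380\right) \left(146915 + 21313\right) = \left(-197704\right) 168228 = -33259348512$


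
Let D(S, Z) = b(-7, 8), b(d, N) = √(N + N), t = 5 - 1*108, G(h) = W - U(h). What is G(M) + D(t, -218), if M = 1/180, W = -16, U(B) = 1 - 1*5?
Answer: -8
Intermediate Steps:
U(B) = -4 (U(B) = 1 - 5 = -4)
M = 1/180 ≈ 0.0055556
G(h) = -12 (G(h) = -16 - 1*(-4) = -16 + 4 = -12)
t = -103 (t = 5 - 108 = -103)
b(d, N) = √2*√N (b(d, N) = √(2*N) = √2*√N)
D(S, Z) = 4 (D(S, Z) = √2*√8 = √2*(2*√2) = 4)
G(M) + D(t, -218) = -12 + 4 = -8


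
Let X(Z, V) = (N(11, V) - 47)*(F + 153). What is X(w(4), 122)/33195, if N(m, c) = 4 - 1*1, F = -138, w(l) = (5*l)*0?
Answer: -44/2213 ≈ -0.019883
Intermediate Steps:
w(l) = 0
N(m, c) = 3 (N(m, c) = 4 - 1 = 3)
X(Z, V) = -660 (X(Z, V) = (3 - 47)*(-138 + 153) = -44*15 = -660)
X(w(4), 122)/33195 = -660/33195 = -660*1/33195 = -44/2213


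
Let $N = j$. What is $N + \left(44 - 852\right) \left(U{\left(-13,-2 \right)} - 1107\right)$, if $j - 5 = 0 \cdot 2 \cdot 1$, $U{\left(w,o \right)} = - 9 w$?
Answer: $799925$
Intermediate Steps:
$j = 5$ ($j = 5 + 0 \cdot 2 \cdot 1 = 5 + 0 \cdot 1 = 5 + 0 = 5$)
$N = 5$
$N + \left(44 - 852\right) \left(U{\left(-13,-2 \right)} - 1107\right) = 5 + \left(44 - 852\right) \left(\left(-9\right) \left(-13\right) - 1107\right) = 5 - 808 \left(117 - 1107\right) = 5 - -799920 = 5 + 799920 = 799925$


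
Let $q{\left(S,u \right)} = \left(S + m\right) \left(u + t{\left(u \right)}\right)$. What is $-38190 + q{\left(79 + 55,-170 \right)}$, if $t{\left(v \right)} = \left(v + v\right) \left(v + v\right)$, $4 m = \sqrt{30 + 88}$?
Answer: $15429430 + \frac{57715 \sqrt{118}}{2} \approx 1.5743 \cdot 10^{7}$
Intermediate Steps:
$m = \frac{\sqrt{118}}{4}$ ($m = \frac{\sqrt{30 + 88}}{4} = \frac{\sqrt{118}}{4} \approx 2.7157$)
$t{\left(v \right)} = 4 v^{2}$ ($t{\left(v \right)} = 2 v 2 v = 4 v^{2}$)
$q{\left(S,u \right)} = \left(S + \frac{\sqrt{118}}{4}\right) \left(u + 4 u^{2}\right)$
$-38190 + q{\left(79 + 55,-170 \right)} = -38190 + \frac{1}{4} \left(-170\right) \left(\sqrt{118} + 4 \left(79 + 55\right) + 4 \left(-170\right) \sqrt{118} + 16 \left(79 + 55\right) \left(-170\right)\right) = -38190 + \frac{1}{4} \left(-170\right) \left(\sqrt{118} + 4 \cdot 134 - 680 \sqrt{118} + 16 \cdot 134 \left(-170\right)\right) = -38190 + \frac{1}{4} \left(-170\right) \left(\sqrt{118} + 536 - 680 \sqrt{118} - 364480\right) = -38190 + \frac{1}{4} \left(-170\right) \left(-363944 - 679 \sqrt{118}\right) = -38190 + \left(15467620 + \frac{57715 \sqrt{118}}{2}\right) = 15429430 + \frac{57715 \sqrt{118}}{2}$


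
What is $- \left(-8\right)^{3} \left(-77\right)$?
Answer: $-39424$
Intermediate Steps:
$- \left(-8\right)^{3} \left(-77\right) = \left(-1\right) \left(-512\right) \left(-77\right) = 512 \left(-77\right) = -39424$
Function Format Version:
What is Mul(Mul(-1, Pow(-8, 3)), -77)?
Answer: -39424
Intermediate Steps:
Mul(Mul(-1, Pow(-8, 3)), -77) = Mul(Mul(-1, -512), -77) = Mul(512, -77) = -39424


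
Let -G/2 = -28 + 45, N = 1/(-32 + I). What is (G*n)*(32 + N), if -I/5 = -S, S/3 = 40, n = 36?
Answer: -2781081/71 ≈ -39170.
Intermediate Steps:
S = 120 (S = 3*40 = 120)
I = 600 (I = -(-5)*120 = -5*(-120) = 600)
N = 1/568 (N = 1/(-32 + 600) = 1/568 ≈ 0.0017606)
G = -34 (G = -2*(-28 + 45) = -2*17 = -34)
(G*n)*(32 + N) = (-34*36)*(32 + 1/568) = -1224*18177/568 = -2781081/71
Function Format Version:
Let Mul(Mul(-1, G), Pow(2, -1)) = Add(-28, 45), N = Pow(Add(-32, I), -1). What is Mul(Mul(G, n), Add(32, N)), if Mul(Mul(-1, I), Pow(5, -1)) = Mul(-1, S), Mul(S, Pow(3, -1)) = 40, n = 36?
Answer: Rational(-2781081, 71) ≈ -39170.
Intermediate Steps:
S = 120 (S = Mul(3, 40) = 120)
I = 600 (I = Mul(-5, Mul(-1, 120)) = Mul(-5, -120) = 600)
N = Rational(1, 568) (N = Pow(Add(-32, 600), -1) = Pow(568, -1) = Rational(1, 568) ≈ 0.0017606)
G = -34 (G = Mul(-2, Add(-28, 45)) = Mul(-2, 17) = -34)
Mul(Mul(G, n), Add(32, N)) = Mul(Mul(-34, 36), Add(32, Rational(1, 568))) = Mul(-1224, Rational(18177, 568)) = Rational(-2781081, 71)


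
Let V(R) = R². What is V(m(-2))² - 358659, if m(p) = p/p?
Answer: -358658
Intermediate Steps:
m(p) = 1
V(m(-2))² - 358659 = (1²)² - 358659 = 1² - 358659 = 1 - 358659 = -358658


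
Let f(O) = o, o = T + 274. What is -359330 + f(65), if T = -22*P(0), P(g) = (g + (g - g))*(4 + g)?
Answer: -359056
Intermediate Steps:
P(g) = g*(4 + g) (P(g) = (g + 0)*(4 + g) = g*(4 + g))
T = 0 (T = -0*(4 + 0) = -0*4 = -22*0 = 0)
o = 274 (o = 0 + 274 = 274)
f(O) = 274
-359330 + f(65) = -359330 + 274 = -359056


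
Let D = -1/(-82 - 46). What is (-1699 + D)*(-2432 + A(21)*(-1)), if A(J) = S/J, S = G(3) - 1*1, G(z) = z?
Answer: 5553556927/1344 ≈ 4.1321e+6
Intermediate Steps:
S = 2 (S = 3 - 1*1 = 3 - 1 = 2)
D = 1/128 (D = -1/(-128) = -1/128*(-1) = 1/128 ≈ 0.0078125)
A(J) = 2/J
(-1699 + D)*(-2432 + A(21)*(-1)) = (-1699 + 1/128)*(-2432 + (2/21)*(-1)) = -217471*(-2432 + (2*(1/21))*(-1))/128 = -217471*(-2432 + (2/21)*(-1))/128 = -217471*(-2432 - 2/21)/128 = -217471/128*(-51074/21) = 5553556927/1344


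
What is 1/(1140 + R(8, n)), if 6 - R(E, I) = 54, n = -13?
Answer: 1/1092 ≈ 0.00091575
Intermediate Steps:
R(E, I) = -48 (R(E, I) = 6 - 1*54 = 6 - 54 = -48)
1/(1140 + R(8, n)) = 1/(1140 - 48) = 1/1092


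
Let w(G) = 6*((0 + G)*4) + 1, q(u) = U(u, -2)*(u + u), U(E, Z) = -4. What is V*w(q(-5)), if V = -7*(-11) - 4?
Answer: 70153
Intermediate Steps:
V = 73 (V = 77 - 4 = 73)
q(u) = -8*u (q(u) = -4*(u + u) = -8*u)
w(G) = 1 + 24*G (w(G) = 6*(G*4) + 1 = 6*(4*G) + 1 = 24*G + 1 = 1 + 24*G)
V*w(q(-5)) = 73*(1 + 24*(-8*(-5))) = 73*(1 + 24*40) = 73*(1 + 960) = 73*961 = 70153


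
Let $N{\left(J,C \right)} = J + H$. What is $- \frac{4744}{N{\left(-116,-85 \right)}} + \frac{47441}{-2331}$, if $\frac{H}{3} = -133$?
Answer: $- \frac{13373851}{1200465} \approx -11.141$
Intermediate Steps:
$H = -399$ ($H = 3 \left(-133\right) = -399$)
$N{\left(J,C \right)} = -399 + J$ ($N{\left(J,C \right)} = J - 399 = -399 + J$)
$- \frac{4744}{N{\left(-116,-85 \right)}} + \frac{47441}{-2331} = - \frac{4744}{-399 - 116} + \frac{47441}{-2331} = - \frac{4744}{-515} + 47441 \left(- \frac{1}{2331}\right) = \left(-4744\right) \left(- \frac{1}{515}\right) - \frac{47441}{2331} = \frac{4744}{515} - \frac{47441}{2331} = - \frac{13373851}{1200465}$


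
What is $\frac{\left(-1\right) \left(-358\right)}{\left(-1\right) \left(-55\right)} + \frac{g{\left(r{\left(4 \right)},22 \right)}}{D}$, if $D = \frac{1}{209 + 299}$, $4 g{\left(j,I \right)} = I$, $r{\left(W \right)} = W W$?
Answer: $\frac{154028}{55} \approx 2800.5$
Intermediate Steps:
$r{\left(W \right)} = W^{2}$
$g{\left(j,I \right)} = \frac{I}{4}$
$D = \frac{1}{508} \approx 0.0019685$
$\frac{\left(-1\right) \left(-358\right)}{\left(-1\right) \left(-55\right)} + \frac{g{\left(r{\left(4 \right)},22 \right)}}{D} = \frac{\left(-1\right) \left(-358\right)}{\left(-1\right) \left(-55\right)} + \frac{1}{4} \cdot 22 \frac{1}{\frac{1}{508}} = \frac{358}{55} + \frac{11}{2} \cdot 508 = 358 \cdot \frac{1}{55} + 2794 = \frac{358}{55} + 2794 = \frac{154028}{55}$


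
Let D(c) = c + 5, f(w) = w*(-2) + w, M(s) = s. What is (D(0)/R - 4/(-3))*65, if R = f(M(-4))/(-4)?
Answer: -715/3 ≈ -238.33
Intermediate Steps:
f(w) = -w (f(w) = -2*w + w = -w)
D(c) = 5 + c
R = -1 (R = -1*(-4)/(-4) = 4*(-1/4) = -1)
(D(0)/R - 4/(-3))*65 = ((5 + 0)/(-1) - 4/(-3))*65 = (5*(-1) - 4*(-1/3))*65 = (-5 + 4/3)*65 = -11/3*65 = -715/3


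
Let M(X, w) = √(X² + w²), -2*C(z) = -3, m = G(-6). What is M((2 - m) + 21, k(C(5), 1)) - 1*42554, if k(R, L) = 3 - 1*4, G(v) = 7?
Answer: -42554 + √257 ≈ -42538.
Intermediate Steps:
m = 7
C(z) = 3/2 (C(z) = -½*(-3) = 3/2)
k(R, L) = -1 (k(R, L) = 3 - 4 = -1)
M((2 - m) + 21, k(C(5), 1)) - 1*42554 = √(((2 - 1*7) + 21)² + (-1)²) - 1*42554 = √(((2 - 7) + 21)² + 1) - 42554 = √((-5 + 21)² + 1) - 42554 = √(16² + 1) - 42554 = √(256 + 1) - 42554 = √257 - 42554 = -42554 + √257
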